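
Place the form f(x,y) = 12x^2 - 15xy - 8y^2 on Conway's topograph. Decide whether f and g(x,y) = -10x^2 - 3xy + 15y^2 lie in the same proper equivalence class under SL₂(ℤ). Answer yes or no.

D₁ = 609, D₂ = 609
river cycle of f (length 16): (-8, 15, 12), (12, 9, -11), (-11, 13, 10), (10, 7, -14), (-14, 21, 3), (3, 21, -14), (-14, 7, 10), (10, 13, -11), (-11, 9, 12), (12, 15, -8), … (6 more)
river cycle of g (length 16): (-10, 17, 8), (8, 15, -12), (-12, 9, 11), (11, 13, -10), (-10, 7, 14), (14, 21, -3), (-3, 21, 14), (14, 7, -10), (-10, 13, 11), (11, 9, -12), … (6 more)
cycles differ ⇒ inequivalent

no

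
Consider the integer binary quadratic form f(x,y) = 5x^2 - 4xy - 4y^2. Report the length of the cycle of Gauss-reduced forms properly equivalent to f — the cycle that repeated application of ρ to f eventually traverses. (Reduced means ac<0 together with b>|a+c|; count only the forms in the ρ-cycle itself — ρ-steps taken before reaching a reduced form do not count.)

D = 96, ⌊√D⌋ = 9
descent: ρ → (-4,4,5)  [lands on river]
river: ρ → (5,6,-3)
river: ρ → (-3,6,5)
river: ρ → (5,4,-4)
ρ-cycle length = 4 (tail of 1 descent step not counted)

4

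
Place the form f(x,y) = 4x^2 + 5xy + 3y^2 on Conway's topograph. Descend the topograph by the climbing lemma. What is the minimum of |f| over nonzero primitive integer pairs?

translate: b→-3 (≡5 mod 8), so (4,5,3)→(4,-3,2)
flip: (4,-3,2)→(2,3,4)
translate: b→-1 (≡3 mod 4), so (2,3,4)→(2,-1,3)
reduced (well bottom): (2,-1,3) with a≤c, −a<b≤a
well minimum = a = 2

2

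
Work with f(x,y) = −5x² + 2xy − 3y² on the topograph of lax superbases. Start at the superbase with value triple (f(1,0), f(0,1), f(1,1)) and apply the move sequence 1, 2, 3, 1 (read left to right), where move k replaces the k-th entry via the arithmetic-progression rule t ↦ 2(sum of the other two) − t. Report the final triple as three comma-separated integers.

start (-5,-3,-6) = (f(1,0),f(0,1),f(1,1))
replace slot 1: 2·((-3)+(-6)) − (-5) = -13 → (-13,-3,-6)
replace slot 2: 2·((-13)+(-6)) − (-3) = -35 → (-13,-35,-6)
replace slot 3: 2·((-13)+(-35)) − (-6) = -90 → (-13,-35,-90)
replace slot 1: 2·((-35)+(-90)) − (-13) = -237 → (-237,-35,-90)

-237,-35,-90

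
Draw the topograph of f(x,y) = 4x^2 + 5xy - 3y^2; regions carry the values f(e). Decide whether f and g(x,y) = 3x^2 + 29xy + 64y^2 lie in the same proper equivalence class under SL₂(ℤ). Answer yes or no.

D₁ = 73, D₂ = 73
river cycle of f (length 18): (-3, 7, 2), (2, 5, -6), (-6, 7, 1), (1, 7, -6), (-6, 5, 2), (2, 7, -3), (-3, 5, 4), (4, 3, -4), (-4, 5, 3), (3, 7, -2), … (8 more)
river cycle of g (length 18): (3, 5, -4), (-4, 3, 4), (4, 5, -3), (-3, 7, 2), (2, 5, -6), (-6, 7, 1), (1, 7, -6), (-6, 5, 2), (2, 7, -3), (-3, 5, 4), … (8 more)
cycles coincide ⇒ equivalent

yes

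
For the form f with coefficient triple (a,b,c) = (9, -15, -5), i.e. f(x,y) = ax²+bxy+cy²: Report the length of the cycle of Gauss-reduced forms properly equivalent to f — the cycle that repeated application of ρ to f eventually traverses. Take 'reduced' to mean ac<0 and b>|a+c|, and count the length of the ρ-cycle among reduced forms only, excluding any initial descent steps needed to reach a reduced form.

D = 405, ⌊√D⌋ = 20
descent: ρ → (-5,15,9)  [lands on river]
river: ρ → (9,3,-11)
river: ρ → (-11,19,1)
river: ρ → (1,19,-11)
river: ρ → (-11,3,9)
river: ρ → (9,15,-5)
ρ-cycle length = 6 (tail of 1 descent step not counted)

6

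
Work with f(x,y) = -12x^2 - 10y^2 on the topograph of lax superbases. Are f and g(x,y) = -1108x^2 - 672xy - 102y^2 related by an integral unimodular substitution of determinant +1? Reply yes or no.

D₁ = -480, D₂ = -480
f is negative-definite; reduce −f:
−f: flip: (12,0,10)→(10,0,12)
−f: reduced (well bottom): (10,0,12) with a≤c, −a<b≤a
flip sign back: reduced form of f is (-10,0,-12)
g is negative-definite; reduce −g:
−g: flip: (1108,672,102)→(102,-672,1108)
−g: translate: b→-60 (≡-672 mod 204), so (102,-672,1108)→(102,-60,10)
−g: flip: (102,-60,10)→(10,60,102)
−g: translate: b→0 (≡60 mod 20), so (10,60,102)→(10,0,12)
−g: reduced (well bottom): (10,0,12) with a≤c, −a<b≤a
flip sign back: reduced form of g is (-10,0,-12)
reduced forms (-10, 0, -12) vs (-10, 0, -12) ⇒ equivalent

yes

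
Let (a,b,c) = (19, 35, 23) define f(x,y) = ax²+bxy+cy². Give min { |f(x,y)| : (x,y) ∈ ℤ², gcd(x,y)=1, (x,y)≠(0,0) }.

translate: b→-3 (≡35 mod 38), so (19,35,23)→(19,-3,7)
flip: (19,-3,7)→(7,3,19)
reduced (well bottom): (7,3,19) with a≤c, −a<b≤a
well minimum = a = 7

7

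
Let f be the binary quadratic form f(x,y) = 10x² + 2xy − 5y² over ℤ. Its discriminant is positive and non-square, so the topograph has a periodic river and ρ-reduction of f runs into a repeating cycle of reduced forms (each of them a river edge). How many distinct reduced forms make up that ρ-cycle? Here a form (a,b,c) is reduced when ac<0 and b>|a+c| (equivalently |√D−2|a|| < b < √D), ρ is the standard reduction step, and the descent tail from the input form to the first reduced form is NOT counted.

D = 204, ⌊√D⌋ = 14
descent: ρ → (-5,8,7)  [lands on river]
river: ρ → (7,6,-6)
river: ρ → (-6,6,7)
river: ρ → (7,8,-5)
river: ρ → (-5,12,3)
river: ρ → (3,12,-5)
ρ-cycle length = 6 (tail of 1 descent step not counted)

6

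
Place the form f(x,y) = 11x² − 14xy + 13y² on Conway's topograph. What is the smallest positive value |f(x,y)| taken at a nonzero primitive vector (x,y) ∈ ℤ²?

translate: b→8 (≡-14 mod 22), so (11,-14,13)→(11,8,10)
flip: (11,8,10)→(10,-8,11)
reduced (well bottom): (10,-8,11) with a≤c, −a<b≤a
well minimum = a = 10

10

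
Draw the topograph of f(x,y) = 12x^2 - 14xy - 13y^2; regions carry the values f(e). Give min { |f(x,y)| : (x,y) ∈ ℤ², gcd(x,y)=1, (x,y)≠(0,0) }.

descent: ρ → (-13,14,12)  [lands on river]
river: ρ → (12,10,-15)
river: ρ → (-15,20,7)
river: ρ → (7,22,-12)
river: ρ → (-12,26,3)
river: ρ → (3,28,-3)
river: ρ → (-3,26,12)
river: ρ → (12,22,-7)
river: ρ → (-7,20,15)
river: ρ → (15,10,-12)
river: ρ → (-12,14,13)
river: ρ → (13,12,-13)
closes: descent 1, river 12
min |a| on river = 3

3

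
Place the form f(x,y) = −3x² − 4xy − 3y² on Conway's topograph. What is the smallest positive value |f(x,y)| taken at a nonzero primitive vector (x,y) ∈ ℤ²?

translate: b→-2 (≡4 mod 6), so (3,4,3)→(3,-2,2)
flip: (3,-2,2)→(2,2,3)
reduced (well bottom): (2,2,3) with a≤c, −a<b≤a
well minimum |f| = |-2| = 2 (negative-definite)

2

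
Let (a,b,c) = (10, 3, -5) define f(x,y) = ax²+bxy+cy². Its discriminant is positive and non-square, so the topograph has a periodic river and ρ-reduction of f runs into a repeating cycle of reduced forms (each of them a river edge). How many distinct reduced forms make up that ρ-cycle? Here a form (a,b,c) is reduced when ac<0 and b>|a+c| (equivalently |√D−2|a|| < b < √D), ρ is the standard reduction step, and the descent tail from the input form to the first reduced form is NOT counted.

D = 209, ⌊√D⌋ = 14
descent: ρ → (-5,7,8)  [lands on river]
river: ρ → (8,9,-4)
river: ρ → (-4,7,10)
river: ρ → (10,13,-1)
river: ρ → (-1,13,10)
river: ρ → (10,7,-4)
river: ρ → (-4,9,8)
river: ρ → (8,7,-5)
river: ρ → (-5,13,2)
river: ρ → (2,11,-11)
river: ρ → (-11,11,2)
river: ρ → (2,13,-5)
ρ-cycle length = 12 (tail of 1 descent step not counted)

12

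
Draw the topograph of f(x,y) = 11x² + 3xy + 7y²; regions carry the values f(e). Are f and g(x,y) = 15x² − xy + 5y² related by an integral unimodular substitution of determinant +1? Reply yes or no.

D₁ = -299, D₂ = -299
f: flip: (11,3,7)→(7,-3,11)
f: reduced (well bottom): (7,-3,11) with a≤c, −a<b≤a
g: flip: (15,-1,5)→(5,1,15)
g: reduced (well bottom): (5,1,15) with a≤c, −a<b≤a
reduced forms (7, -3, 11) vs (5, 1, 15) ⇒ inequivalent

no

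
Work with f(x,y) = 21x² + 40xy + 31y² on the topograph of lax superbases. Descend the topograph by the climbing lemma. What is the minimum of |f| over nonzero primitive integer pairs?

translate: b→-2 (≡40 mod 42), so (21,40,31)→(21,-2,12)
flip: (21,-2,12)→(12,2,21)
reduced (well bottom): (12,2,21) with a≤c, −a<b≤a
well minimum = a = 12

12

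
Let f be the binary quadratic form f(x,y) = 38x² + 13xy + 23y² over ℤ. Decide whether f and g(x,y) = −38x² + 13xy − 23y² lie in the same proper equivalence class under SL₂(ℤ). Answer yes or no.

D₁ = -3327, D₂ = -3327
f: flip: (38,13,23)→(23,-13,38)
f: reduced (well bottom): (23,-13,38) with a≤c, −a<b≤a
g is negative-definite; reduce −g:
−g: flip: (38,-13,23)→(23,13,38)
−g: reduced (well bottom): (23,13,38) with a≤c, −a<b≤a
flip sign back: reduced form of g is (-23,-13,-38)
reduced forms (23, -13, 38) vs (-23, -13, -38) ⇒ inequivalent

no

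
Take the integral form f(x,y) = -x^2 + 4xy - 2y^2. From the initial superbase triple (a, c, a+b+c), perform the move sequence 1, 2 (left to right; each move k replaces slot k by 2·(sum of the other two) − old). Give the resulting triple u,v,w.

start (-1,-2,1) = (f(1,0),f(0,1),f(1,1))
replace slot 1: 2·((-2)+1) − (-1) = -1 → (-1,-2,1)
replace slot 2: 2·((-1)+1) − (-2) = 2 → (-1,2,1)

-1,2,1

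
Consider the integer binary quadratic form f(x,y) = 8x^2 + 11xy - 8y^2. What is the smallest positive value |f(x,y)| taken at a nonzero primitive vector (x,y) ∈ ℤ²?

river: ρ → (-8,5,11)
river: ρ → (11,17,-2)
river: ρ → (-2,19,2)
river: ρ → (2,17,-11)
river: ρ → (-11,5,8)
river: ρ → (8,11,-8)
closes: descent 0, river 6
min |a| on river = 2

2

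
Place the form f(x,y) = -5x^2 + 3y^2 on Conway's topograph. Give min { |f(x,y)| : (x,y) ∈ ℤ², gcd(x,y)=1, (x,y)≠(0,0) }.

descent: ρ → (3,6,-2)  [lands on river]
river: ρ → (-2,6,3)
closes: descent 1, river 2
min |a| on river = 2

2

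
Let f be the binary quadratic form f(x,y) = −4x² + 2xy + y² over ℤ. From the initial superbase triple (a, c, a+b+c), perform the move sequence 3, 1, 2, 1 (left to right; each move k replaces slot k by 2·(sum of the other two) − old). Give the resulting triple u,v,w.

start (-4,1,-1) = (f(1,0),f(0,1),f(1,1))
replace slot 3: 2·((-4)+1) − (-1) = -5 → (-4,1,-5)
replace slot 1: 2·(1+(-5)) − (-4) = -4 → (-4,1,-5)
replace slot 2: 2·((-4)+(-5)) − 1 = -19 → (-4,-19,-5)
replace slot 1: 2·((-19)+(-5)) − (-4) = -44 → (-44,-19,-5)

-44,-19,-5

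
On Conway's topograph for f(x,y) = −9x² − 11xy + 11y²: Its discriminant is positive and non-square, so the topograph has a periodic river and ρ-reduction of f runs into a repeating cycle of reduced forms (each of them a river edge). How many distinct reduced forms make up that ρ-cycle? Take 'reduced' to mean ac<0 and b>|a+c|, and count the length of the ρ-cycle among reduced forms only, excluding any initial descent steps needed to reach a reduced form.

D = 517, ⌊√D⌋ = 22
descent: ρ → (11,11,-9)  [lands on river]
river: ρ → (-9,7,13)
river: ρ → (13,19,-3)
river: ρ → (-3,17,19)
river: ρ → (19,21,-1)
river: ρ → (-1,21,19)
river: ρ → (19,17,-3)
river: ρ → (-3,19,13)
river: ρ → (13,7,-9)
river: ρ → (-9,11,11)
ρ-cycle length = 10 (tail of 1 descent step not counted)

10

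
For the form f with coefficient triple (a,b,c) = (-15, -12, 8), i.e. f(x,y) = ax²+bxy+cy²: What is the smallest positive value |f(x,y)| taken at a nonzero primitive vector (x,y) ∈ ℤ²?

descent: ρ → (8,12,-15)  [lands on river]
river: ρ → (-15,18,5)
river: ρ → (5,22,-7)
river: ρ → (-7,20,8)
closes: descent 1, river 4
min |a| on river = 5

5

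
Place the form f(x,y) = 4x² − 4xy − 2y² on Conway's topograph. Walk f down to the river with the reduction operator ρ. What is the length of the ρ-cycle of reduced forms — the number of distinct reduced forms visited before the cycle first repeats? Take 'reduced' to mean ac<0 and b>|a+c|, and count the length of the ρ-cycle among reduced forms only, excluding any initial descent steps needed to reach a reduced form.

D = 48, ⌊√D⌋ = 6
descent: ρ → (-2,4,4)  [lands on river]
river: ρ → (4,4,-2)
ρ-cycle length = 2 (tail of 1 descent step not counted)

2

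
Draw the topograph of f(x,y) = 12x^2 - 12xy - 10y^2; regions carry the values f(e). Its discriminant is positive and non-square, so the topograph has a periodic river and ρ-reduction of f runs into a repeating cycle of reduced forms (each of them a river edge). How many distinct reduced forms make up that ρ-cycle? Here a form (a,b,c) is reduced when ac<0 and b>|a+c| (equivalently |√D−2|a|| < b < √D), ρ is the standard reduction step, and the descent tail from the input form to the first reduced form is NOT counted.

D = 624, ⌊√D⌋ = 24
descent: ρ → (-10,12,12)  [lands on river]
river: ρ → (12,12,-10)
river: ρ → (-10,8,14)
river: ρ → (14,20,-4)
river: ρ → (-4,20,14)
river: ρ → (14,8,-10)
ρ-cycle length = 6 (tail of 1 descent step not counted)

6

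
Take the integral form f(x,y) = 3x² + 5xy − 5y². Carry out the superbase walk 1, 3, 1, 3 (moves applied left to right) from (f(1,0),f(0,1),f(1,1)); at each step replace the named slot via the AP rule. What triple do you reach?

start (3,-5,3) = (f(1,0),f(0,1),f(1,1))
replace slot 1: 2·((-5)+3) − 3 = -7 → (-7,-5,3)
replace slot 3: 2·((-7)+(-5)) − 3 = -27 → (-7,-5,-27)
replace slot 1: 2·((-5)+(-27)) − (-7) = -57 → (-57,-5,-27)
replace slot 3: 2·((-57)+(-5)) − (-27) = -97 → (-57,-5,-97)

-57,-5,-97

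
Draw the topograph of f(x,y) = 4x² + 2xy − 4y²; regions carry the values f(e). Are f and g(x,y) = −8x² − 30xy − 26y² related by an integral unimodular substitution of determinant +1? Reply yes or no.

D₁ = 68, D₂ = 68
river cycle of f (length 6): (-4, 6, 2), (2, 6, -4), (-4, 2, 4), (4, 6, -2), (-2, 6, 4), (4, 2, -4)
river cycle of g (length 6): (-4, 6, 2), (2, 6, -4), (-4, 2, 4), (4, 6, -2), (-2, 6, 4), (4, 2, -4)
cycles coincide ⇒ equivalent

yes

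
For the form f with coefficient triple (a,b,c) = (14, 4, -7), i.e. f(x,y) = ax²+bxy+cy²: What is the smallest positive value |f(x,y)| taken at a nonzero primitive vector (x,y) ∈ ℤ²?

descent: ρ → (-7,10,11)  [lands on river]
river: ρ → (11,12,-6)
river: ρ → (-6,12,11)
river: ρ → (11,10,-7)
river: ρ → (-7,18,3)
river: ρ → (3,18,-7)
closes: descent 1, river 6
min |a| on river = 3

3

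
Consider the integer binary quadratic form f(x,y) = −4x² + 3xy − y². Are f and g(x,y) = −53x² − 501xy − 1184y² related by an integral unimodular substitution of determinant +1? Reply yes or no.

D₁ = -7, D₂ = -7
f is negative-definite; reduce −f:
−f: flip: (4,-3,1)→(1,3,4)
−f: translate: b→1 (≡3 mod 2), so (1,3,4)→(1,1,2)
−f: reduced (well bottom): (1,1,2) with a≤c, −a<b≤a
flip sign back: reduced form of f is (-1,-1,-2)
g is negative-definite; reduce −g:
−g: translate: b→-29 (≡501 mod 106), so (53,501,1184)→(53,-29,4)
−g: flip: (53,-29,4)→(4,29,53)
−g: translate: b→-3 (≡29 mod 8), so (4,29,53)→(4,-3,1)
−g: flip: (4,-3,1)→(1,3,4)
−g: translate: b→1 (≡3 mod 2), so (1,3,4)→(1,1,2)
−g: reduced (well bottom): (1,1,2) with a≤c, −a<b≤a
flip sign back: reduced form of g is (-1,-1,-2)
reduced forms (-1, -1, -2) vs (-1, -1, -2) ⇒ equivalent

yes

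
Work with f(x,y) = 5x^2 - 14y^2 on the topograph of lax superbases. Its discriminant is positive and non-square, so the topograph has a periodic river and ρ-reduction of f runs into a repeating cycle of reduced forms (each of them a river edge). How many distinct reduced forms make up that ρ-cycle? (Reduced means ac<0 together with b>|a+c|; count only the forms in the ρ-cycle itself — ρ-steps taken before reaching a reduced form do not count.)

D = 280, ⌊√D⌋ = 16
descent: ρ → (-14,0,5)
descent: ρ → (5,10,-9)  [lands on river]
river: ρ → (-9,8,6)
river: ρ → (6,16,-1)
river: ρ → (-1,16,6)
river: ρ → (6,8,-9)
river: ρ → (-9,10,5)
ρ-cycle length = 6 (tail of 2 descent steps not counted)

6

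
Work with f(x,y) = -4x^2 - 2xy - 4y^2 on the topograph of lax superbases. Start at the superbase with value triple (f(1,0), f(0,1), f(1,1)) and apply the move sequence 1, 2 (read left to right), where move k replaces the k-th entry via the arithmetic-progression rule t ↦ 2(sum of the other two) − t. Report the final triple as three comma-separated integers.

start (-4,-4,-10) = (f(1,0),f(0,1),f(1,1))
replace slot 1: 2·((-4)+(-10)) − (-4) = -24 → (-24,-4,-10)
replace slot 2: 2·((-24)+(-10)) − (-4) = -64 → (-24,-64,-10)

-24,-64,-10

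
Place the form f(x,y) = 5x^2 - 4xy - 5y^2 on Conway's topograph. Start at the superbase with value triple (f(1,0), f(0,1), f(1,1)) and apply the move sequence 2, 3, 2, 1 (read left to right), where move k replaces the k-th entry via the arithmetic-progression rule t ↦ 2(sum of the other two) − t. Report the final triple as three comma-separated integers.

start (5,-5,-4) = (f(1,0),f(0,1),f(1,1))
replace slot 2: 2·(5+(-4)) − (-5) = 7 → (5,7,-4)
replace slot 3: 2·(5+7) − (-4) = 28 → (5,7,28)
replace slot 2: 2·(5+28) − 7 = 59 → (5,59,28)
replace slot 1: 2·(59+28) − 5 = 169 → (169,59,28)

169,59,28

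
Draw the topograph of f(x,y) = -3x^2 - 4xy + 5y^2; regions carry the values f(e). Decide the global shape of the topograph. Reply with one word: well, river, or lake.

D = b²−4ac = (-4)² − 4·(-3)·5 = 76
D > 0 non-square ⇒ indefinite ⇒ periodic river

river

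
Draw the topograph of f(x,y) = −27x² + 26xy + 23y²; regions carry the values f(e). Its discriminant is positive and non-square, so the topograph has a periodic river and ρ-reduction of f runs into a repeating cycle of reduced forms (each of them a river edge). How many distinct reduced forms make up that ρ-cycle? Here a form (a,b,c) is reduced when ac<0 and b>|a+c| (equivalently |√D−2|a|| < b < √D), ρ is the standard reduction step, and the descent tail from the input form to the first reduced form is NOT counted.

D = 3160, ⌊√D⌋ = 56
river: ρ → (23,20,-30)
river: ρ → (-30,40,13)
river: ρ → (13,38,-33)
river: ρ → (-33,28,18)
river: ρ → (18,44,-17)
river: ρ → (-17,24,38)
river: ρ → (38,52,-3)
river: ρ → (-3,56,2)
river: ρ → (2,56,-3)
river: ρ → (-3,52,38)
river: ρ → (38,24,-17)
river: ρ → (-17,44,18)
river: ρ → (18,28,-33)
river: ρ → (-33,38,13)
river: ρ → (13,40,-30)
river: ρ → (-30,20,23)
river: ρ → (23,26,-27)
river: ρ → (-27,28,22)
river: ρ → (22,16,-33)
river: ρ → (-33,50,5)
river: ρ → (5,50,-33)
river: ρ → (-33,16,22)
river: ρ → (22,28,-27)
river: ρ → (-27,26,23)
ρ-cycle length = 24 (tail of 0 descent steps not counted)

24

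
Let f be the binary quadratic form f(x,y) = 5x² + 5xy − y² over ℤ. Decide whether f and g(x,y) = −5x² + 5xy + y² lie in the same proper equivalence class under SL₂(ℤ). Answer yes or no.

D₁ = 45, D₂ = 45
river cycle of f (length 2): (-1, 5, 5), (5, 5, -1)
river cycle of g (length 2): (1, 5, -5), (-5, 5, 1)
cycles differ ⇒ inequivalent

no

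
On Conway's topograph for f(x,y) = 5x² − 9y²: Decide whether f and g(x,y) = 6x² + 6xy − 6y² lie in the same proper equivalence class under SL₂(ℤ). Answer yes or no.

D₁ = 180, D₂ = 180
river cycle of f (length 6): (5, 10, -4), (-4, 6, 9), (9, 12, -1), (-1, 12, 9), (9, 6, -4), (-4, 10, 5)
river cycle of g (length 2): (-6, 6, 6), (6, 6, -6)
cycles differ ⇒ inequivalent

no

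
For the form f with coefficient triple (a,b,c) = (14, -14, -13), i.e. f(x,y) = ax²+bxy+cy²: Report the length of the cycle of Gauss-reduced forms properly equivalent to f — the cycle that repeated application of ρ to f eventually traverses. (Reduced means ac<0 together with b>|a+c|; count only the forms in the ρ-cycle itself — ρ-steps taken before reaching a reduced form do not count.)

D = 924, ⌊√D⌋ = 30
descent: ρ → (-13,14,14)  [lands on river]
river: ρ → (14,14,-13)
river: ρ → (-13,12,15)
river: ρ → (15,18,-10)
river: ρ → (-10,22,11)
river: ρ → (11,22,-10)
river: ρ → (-10,18,15)
river: ρ → (15,12,-13)
ρ-cycle length = 8 (tail of 1 descent step not counted)

8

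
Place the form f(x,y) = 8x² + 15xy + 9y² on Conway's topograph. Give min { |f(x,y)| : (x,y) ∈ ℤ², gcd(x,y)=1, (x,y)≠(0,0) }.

translate: b→-1 (≡15 mod 16), so (8,15,9)→(8,-1,2)
flip: (8,-1,2)→(2,1,8)
reduced (well bottom): (2,1,8) with a≤c, −a<b≤a
well minimum = a = 2

2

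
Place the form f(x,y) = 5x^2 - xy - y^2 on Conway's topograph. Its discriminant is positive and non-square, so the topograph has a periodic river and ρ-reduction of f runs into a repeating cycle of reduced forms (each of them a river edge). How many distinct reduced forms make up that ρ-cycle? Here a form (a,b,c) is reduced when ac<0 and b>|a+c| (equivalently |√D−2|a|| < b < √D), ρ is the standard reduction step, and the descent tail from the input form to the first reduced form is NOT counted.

D = 21, ⌊√D⌋ = 4
descent: ρ → (-1,3,3)  [lands on river]
river: ρ → (3,3,-1)
ρ-cycle length = 2 (tail of 1 descent step not counted)

2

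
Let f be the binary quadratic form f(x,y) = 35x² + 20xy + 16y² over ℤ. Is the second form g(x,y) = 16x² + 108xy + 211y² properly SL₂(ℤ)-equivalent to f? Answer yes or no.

D₁ = -1840, D₂ = -1840
f: flip: (35,20,16)→(16,-20,35)
f: translate: b→12 (≡-20 mod 32), so (16,-20,35)→(16,12,31)
f: reduced (well bottom): (16,12,31) with a≤c, −a<b≤a
g: translate: b→12 (≡108 mod 32), so (16,108,211)→(16,12,31)
g: reduced (well bottom): (16,12,31) with a≤c, −a<b≤a
reduced forms (16, 12, 31) vs (16, 12, 31) ⇒ equivalent

yes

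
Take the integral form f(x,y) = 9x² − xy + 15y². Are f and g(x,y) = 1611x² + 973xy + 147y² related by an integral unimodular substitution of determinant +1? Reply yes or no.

D₁ = -539, D₂ = -539
f: reduced (well bottom): (9,-1,15) with a≤c, −a<b≤a
g: flip: (1611,973,147)→(147,-973,1611)
g: translate: b→-91 (≡-973 mod 294), so (147,-973,1611)→(147,-91,15)
g: flip: (147,-91,15)→(15,91,147)
g: translate: b→1 (≡91 mod 30), so (15,91,147)→(15,1,9)
g: flip: (15,1,9)→(9,-1,15)
g: reduced (well bottom): (9,-1,15) with a≤c, −a<b≤a
reduced forms (9, -1, 15) vs (9, -1, 15) ⇒ equivalent

yes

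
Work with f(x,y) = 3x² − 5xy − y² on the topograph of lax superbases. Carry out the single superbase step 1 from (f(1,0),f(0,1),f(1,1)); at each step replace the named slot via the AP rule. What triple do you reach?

start (3,-1,-3) = (f(1,0),f(0,1),f(1,1))
replace slot 1: 2·((-1)+(-3)) − 3 = -11 → (-11,-1,-3)

-11,-1,-3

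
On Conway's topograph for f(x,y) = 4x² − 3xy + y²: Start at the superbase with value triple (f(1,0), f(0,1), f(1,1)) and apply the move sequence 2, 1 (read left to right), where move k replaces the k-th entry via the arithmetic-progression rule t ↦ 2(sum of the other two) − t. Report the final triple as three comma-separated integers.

start (4,1,2) = (f(1,0),f(0,1),f(1,1))
replace slot 2: 2·(4+2) − 1 = 11 → (4,11,2)
replace slot 1: 2·(11+2) − 4 = 22 → (22,11,2)

22,11,2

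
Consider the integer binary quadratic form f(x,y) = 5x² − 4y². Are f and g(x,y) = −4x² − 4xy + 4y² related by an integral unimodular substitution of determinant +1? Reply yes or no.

D₁ = 80, D₂ = 80
river cycle of f (length 2): (-4, 8, 1), (1, 8, -4)
river cycle of g (length 2): (4, 4, -4), (-4, 4, 4)
cycles differ ⇒ inequivalent

no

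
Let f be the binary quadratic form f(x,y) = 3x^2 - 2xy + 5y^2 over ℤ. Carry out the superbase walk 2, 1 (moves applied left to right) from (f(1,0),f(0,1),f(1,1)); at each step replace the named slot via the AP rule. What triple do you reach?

start (3,5,6) = (f(1,0),f(0,1),f(1,1))
replace slot 2: 2·(3+6) − 5 = 13 → (3,13,6)
replace slot 1: 2·(13+6) − 3 = 35 → (35,13,6)

35,13,6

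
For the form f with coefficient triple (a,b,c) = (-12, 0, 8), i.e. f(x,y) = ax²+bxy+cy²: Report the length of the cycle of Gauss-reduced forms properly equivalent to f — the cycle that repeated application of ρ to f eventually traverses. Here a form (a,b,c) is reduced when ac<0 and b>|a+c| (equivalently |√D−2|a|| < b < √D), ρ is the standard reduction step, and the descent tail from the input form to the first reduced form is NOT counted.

D = 384, ⌊√D⌋ = 19
descent: ρ → (8,16,-4)  [lands on river]
river: ρ → (-4,16,8)
ρ-cycle length = 2 (tail of 1 descent step not counted)

2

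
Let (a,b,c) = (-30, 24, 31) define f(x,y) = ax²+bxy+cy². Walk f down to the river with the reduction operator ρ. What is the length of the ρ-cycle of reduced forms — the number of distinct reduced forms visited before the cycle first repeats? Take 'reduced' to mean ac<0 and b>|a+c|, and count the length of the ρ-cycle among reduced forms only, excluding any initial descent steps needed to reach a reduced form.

D = 4296, ⌊√D⌋ = 65
river: ρ → (31,38,-23)
river: ρ → (-23,54,15)
river: ρ → (15,36,-50)
river: ρ → (-50,64,1)
river: ρ → (1,64,-50)
river: ρ → (-50,36,15)
river: ρ → (15,54,-23)
river: ρ → (-23,38,31)
river: ρ → (31,24,-30)
river: ρ → (-30,36,25)
river: ρ → (25,64,-2)
river: ρ → (-2,64,25)
river: ρ → (25,36,-30)
river: ρ → (-30,24,31)
ρ-cycle length = 14 (tail of 0 descent steps not counted)

14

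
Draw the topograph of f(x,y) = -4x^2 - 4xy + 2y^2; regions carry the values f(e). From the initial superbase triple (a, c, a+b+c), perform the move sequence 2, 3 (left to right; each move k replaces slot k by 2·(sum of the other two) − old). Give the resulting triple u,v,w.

start (-4,2,-6) = (f(1,0),f(0,1),f(1,1))
replace slot 2: 2·((-4)+(-6)) − 2 = -22 → (-4,-22,-6)
replace slot 3: 2·((-4)+(-22)) − (-6) = -46 → (-4,-22,-46)

-4,-22,-46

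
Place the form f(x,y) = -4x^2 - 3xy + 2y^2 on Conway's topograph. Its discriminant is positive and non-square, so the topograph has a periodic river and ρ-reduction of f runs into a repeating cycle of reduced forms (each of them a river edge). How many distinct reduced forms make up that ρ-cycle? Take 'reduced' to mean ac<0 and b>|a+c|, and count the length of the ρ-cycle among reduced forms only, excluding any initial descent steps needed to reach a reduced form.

D = 41, ⌊√D⌋ = 6
descent: ρ → (2,3,-4)  [lands on river]
river: ρ → (-4,5,1)
river: ρ → (1,5,-4)
river: ρ → (-4,3,2)
river: ρ → (2,5,-2)
river: ρ → (-2,3,4)
river: ρ → (4,5,-1)
river: ρ → (-1,5,4)
river: ρ → (4,3,-2)
river: ρ → (-2,5,2)
ρ-cycle length = 10 (tail of 1 descent step not counted)

10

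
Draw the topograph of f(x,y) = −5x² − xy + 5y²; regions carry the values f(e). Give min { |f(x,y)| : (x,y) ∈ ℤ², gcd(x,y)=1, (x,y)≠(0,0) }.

descent: ρ → (5,1,-5)  [lands on river]
river: ρ → (-5,9,1)
river: ρ → (1,9,-5)
river: ρ → (-5,1,5)
river: ρ → (5,9,-1)
river: ρ → (-1,9,5)
closes: descent 1, river 6
min |a| on river = 1

1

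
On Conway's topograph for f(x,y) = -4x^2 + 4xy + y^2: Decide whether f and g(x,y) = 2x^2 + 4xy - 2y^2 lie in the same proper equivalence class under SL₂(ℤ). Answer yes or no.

D₁ = 32, D₂ = 32
river cycle of f (length 2): (1, 4, -4), (-4, 4, 1)
river cycle of g (length 2): (-2, 4, 2), (2, 4, -2)
cycles differ ⇒ inequivalent

no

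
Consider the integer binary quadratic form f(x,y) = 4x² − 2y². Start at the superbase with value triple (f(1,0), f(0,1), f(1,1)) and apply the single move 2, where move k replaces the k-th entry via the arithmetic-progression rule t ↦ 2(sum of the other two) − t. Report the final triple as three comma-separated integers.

start (4,-2,2) = (f(1,0),f(0,1),f(1,1))
replace slot 2: 2·(4+2) − (-2) = 14 → (4,14,2)

4,14,2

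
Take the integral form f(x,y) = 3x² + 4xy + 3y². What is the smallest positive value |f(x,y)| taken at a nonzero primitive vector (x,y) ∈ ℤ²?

translate: b→-2 (≡4 mod 6), so (3,4,3)→(3,-2,2)
flip: (3,-2,2)→(2,2,3)
reduced (well bottom): (2,2,3) with a≤c, −a<b≤a
well minimum = a = 2

2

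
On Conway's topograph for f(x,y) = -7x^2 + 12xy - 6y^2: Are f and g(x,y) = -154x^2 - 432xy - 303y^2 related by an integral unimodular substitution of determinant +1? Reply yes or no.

D₁ = -24, D₂ = -24
f is negative-definite; reduce −f:
−f: translate: b→2 (≡-12 mod 14), so (7,-12,6)→(7,2,1)
−f: flip: (7,2,1)→(1,-2,7)
−f: translate: b→0 (≡-2 mod 2), so (1,-2,7)→(1,0,6)
−f: reduced (well bottom): (1,0,6) with a≤c, −a<b≤a
flip sign back: reduced form of f is (-1,0,-6)
g is negative-definite; reduce −g:
−g: translate: b→124 (≡432 mod 308), so (154,432,303)→(154,124,25)
−g: flip: (154,124,25)→(25,-124,154)
−g: translate: b→-24 (≡-124 mod 50), so (25,-124,154)→(25,-24,6)
−g: flip: (25,-24,6)→(6,24,25)
−g: translate: b→0 (≡24 mod 12), so (6,24,25)→(6,0,1)
−g: flip: (6,0,1)→(1,0,6)
−g: reduced (well bottom): (1,0,6) with a≤c, −a<b≤a
flip sign back: reduced form of g is (-1,0,-6)
reduced forms (-1, 0, -6) vs (-1, 0, -6) ⇒ equivalent

yes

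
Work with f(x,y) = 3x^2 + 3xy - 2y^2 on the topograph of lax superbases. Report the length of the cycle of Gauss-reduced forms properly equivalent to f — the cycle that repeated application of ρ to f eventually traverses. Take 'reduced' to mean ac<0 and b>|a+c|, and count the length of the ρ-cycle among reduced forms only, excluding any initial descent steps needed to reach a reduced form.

D = 33, ⌊√D⌋ = 5
river: ρ → (-2,5,1)
river: ρ → (1,5,-2)
river: ρ → (-2,3,3)
river: ρ → (3,3,-2)
ρ-cycle length = 4 (tail of 0 descent steps not counted)

4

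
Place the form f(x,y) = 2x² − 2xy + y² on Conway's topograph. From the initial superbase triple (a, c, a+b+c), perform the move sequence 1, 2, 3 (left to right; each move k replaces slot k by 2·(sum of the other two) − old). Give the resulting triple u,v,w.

start (2,1,1) = (f(1,0),f(0,1),f(1,1))
replace slot 1: 2·(1+1) − 2 = 2 → (2,1,1)
replace slot 2: 2·(2+1) − 1 = 5 → (2,5,1)
replace slot 3: 2·(2+5) − 1 = 13 → (2,5,13)

2,5,13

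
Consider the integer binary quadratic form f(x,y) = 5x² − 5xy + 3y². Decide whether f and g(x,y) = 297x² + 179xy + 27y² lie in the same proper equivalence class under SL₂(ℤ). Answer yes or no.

D₁ = -35, D₂ = -35
f: translate: b→5 (≡-5 mod 10), so (5,-5,3)→(5,5,3)
f: flip: (5,5,3)→(3,-5,5)
f: translate: b→1 (≡-5 mod 6), so (3,-5,5)→(3,1,3)
f: reduced (well bottom): (3,1,3) with a≤c, −a<b≤a
g: flip: (297,179,27)→(27,-179,297)
g: translate: b→-17 (≡-179 mod 54), so (27,-179,297)→(27,-17,3)
g: flip: (27,-17,3)→(3,17,27)
g: translate: b→-1 (≡17 mod 6), so (3,17,27)→(3,-1,3)
g: flip: (3,-1,3)→(3,1,3)
g: reduced (well bottom): (3,1,3) with a≤c, −a<b≤a
reduced forms (3, 1, 3) vs (3, 1, 3) ⇒ equivalent

yes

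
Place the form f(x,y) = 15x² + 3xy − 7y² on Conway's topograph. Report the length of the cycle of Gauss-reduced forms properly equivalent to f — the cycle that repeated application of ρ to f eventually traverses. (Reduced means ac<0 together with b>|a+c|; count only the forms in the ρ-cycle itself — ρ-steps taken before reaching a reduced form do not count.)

D = 429, ⌊√D⌋ = 20
descent: ρ → (-7,11,11)  [lands on river]
river: ρ → (11,11,-7)
river: ρ → (-7,17,5)
river: ρ → (5,13,-13)
river: ρ → (-13,13,5)
river: ρ → (5,17,-7)
ρ-cycle length = 6 (tail of 1 descent step not counted)

6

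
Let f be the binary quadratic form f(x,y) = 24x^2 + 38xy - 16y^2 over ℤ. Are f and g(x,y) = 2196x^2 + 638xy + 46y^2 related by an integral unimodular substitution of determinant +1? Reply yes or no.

D₁ = 2980, D₂ = 2980
river cycle of f (length 18): (-16, 26, 36), (36, 46, -6), (-6, 50, 20), (20, 30, -26), (-26, 22, 24), (24, 26, -24), (-24, 22, 26), (26, 30, -20), (-20, 50, 6), (6, 46, -36), … (8 more)
river cycle of g (length 18): (-16, 26, 36), (36, 46, -6), (-6, 50, 20), (20, 30, -26), (-26, 22, 24), (24, 26, -24), (-24, 22, 26), (26, 30, -20), (-20, 50, 6), (6, 46, -36), … (8 more)
cycles coincide ⇒ equivalent

yes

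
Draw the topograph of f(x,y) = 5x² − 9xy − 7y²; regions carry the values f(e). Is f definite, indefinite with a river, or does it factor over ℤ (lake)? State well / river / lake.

D = b²−4ac = (-9)² − 4·5·(-7) = 221
D > 0 non-square ⇒ indefinite ⇒ periodic river

river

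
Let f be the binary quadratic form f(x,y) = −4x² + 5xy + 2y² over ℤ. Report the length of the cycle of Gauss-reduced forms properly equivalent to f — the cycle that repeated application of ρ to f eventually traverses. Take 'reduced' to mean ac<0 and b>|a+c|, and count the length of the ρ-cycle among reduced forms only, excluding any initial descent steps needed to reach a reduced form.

D = 57, ⌊√D⌋ = 7
river: ρ → (2,7,-1)
river: ρ → (-1,7,2)
river: ρ → (2,5,-4)
river: ρ → (-4,3,3)
river: ρ → (3,3,-4)
river: ρ → (-4,5,2)
ρ-cycle length = 6 (tail of 0 descent steps not counted)

6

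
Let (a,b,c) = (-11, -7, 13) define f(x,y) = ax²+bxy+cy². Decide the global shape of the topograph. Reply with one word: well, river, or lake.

D = b²−4ac = (-7)² − 4·(-11)·13 = 621
D > 0 non-square ⇒ indefinite ⇒ periodic river

river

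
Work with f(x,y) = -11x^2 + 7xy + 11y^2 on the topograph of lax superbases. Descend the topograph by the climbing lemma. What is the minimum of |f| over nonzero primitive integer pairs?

river: ρ → (11,15,-7)
river: ρ → (-7,13,13)
river: ρ → (13,13,-7)
river: ρ → (-7,15,11)
river: ρ → (11,7,-11)
river: ρ → (-11,15,7)
river: ρ → (7,13,-13)
river: ρ → (-13,13,7)
river: ρ → (7,15,-11)
river: ρ → (-11,7,11)
closes: descent 0, river 10
min |a| on river = 7

7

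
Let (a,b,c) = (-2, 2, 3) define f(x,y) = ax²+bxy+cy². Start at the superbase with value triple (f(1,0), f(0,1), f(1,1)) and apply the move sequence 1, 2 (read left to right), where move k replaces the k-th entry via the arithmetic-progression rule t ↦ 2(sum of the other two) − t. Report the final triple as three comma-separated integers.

start (-2,3,3) = (f(1,0),f(0,1),f(1,1))
replace slot 1: 2·(3+3) − (-2) = 14 → (14,3,3)
replace slot 2: 2·(14+3) − 3 = 31 → (14,31,3)

14,31,3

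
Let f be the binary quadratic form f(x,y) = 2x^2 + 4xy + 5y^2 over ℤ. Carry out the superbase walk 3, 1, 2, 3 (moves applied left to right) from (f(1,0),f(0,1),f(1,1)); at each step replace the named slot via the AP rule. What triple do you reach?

start (2,5,11) = (f(1,0),f(0,1),f(1,1))
replace slot 3: 2·(2+5) − 11 = 3 → (2,5,3)
replace slot 1: 2·(5+3) − 2 = 14 → (14,5,3)
replace slot 2: 2·(14+3) − 5 = 29 → (14,29,3)
replace slot 3: 2·(14+29) − 3 = 83 → (14,29,83)

14,29,83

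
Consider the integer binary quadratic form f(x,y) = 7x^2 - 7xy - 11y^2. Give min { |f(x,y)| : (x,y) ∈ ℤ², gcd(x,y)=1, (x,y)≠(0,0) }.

descent: ρ → (-11,7,7)  [lands on river]
river: ρ → (7,7,-11)
river: ρ → (-11,15,3)
river: ρ → (3,15,-11)
closes: descent 1, river 4
min |a| on river = 3

3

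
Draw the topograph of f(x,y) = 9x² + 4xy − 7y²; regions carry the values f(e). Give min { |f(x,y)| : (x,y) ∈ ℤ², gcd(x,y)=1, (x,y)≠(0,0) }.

river: ρ → (-7,10,6)
river: ρ → (6,14,-3)
river: ρ → (-3,16,1)
river: ρ → (1,16,-3)
river: ρ → (-3,14,6)
river: ρ → (6,10,-7)
river: ρ → (-7,4,9)
river: ρ → (9,14,-2)
river: ρ → (-2,14,9)
river: ρ → (9,4,-7)
closes: descent 0, river 10
min |a| on river = 1

1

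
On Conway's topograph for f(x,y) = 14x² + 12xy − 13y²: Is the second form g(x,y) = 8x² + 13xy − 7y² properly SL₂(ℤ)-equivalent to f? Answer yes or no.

D₁ = 872, D₂ = 393
discriminants differ ⇒ not SL₂(ℤ)-equivalent

no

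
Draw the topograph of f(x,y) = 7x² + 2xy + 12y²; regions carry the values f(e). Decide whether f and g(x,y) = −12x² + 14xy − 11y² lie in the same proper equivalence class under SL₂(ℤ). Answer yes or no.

D₁ = -332, D₂ = -332
f: reduced (well bottom): (7,2,12) with a≤c, −a<b≤a
g is negative-definite; reduce −g:
−g: translate: b→10 (≡-14 mod 24), so (12,-14,11)→(12,10,9)
−g: flip: (12,10,9)→(9,-10,12)
−g: translate: b→8 (≡-10 mod 18), so (9,-10,12)→(9,8,11)
−g: reduced (well bottom): (9,8,11) with a≤c, −a<b≤a
flip sign back: reduced form of g is (-9,-8,-11)
reduced forms (7, 2, 12) vs (-9, -8, -11) ⇒ inequivalent

no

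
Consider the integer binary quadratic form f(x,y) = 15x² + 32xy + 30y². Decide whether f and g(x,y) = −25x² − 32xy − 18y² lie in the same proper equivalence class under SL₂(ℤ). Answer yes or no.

D₁ = -776, D₂ = -776
f: translate: b→2 (≡32 mod 30), so (15,32,30)→(15,2,13)
f: flip: (15,2,13)→(13,-2,15)
f: reduced (well bottom): (13,-2,15) with a≤c, −a<b≤a
g is negative-definite; reduce −g:
−g: translate: b→-18 (≡32 mod 50), so (25,32,18)→(25,-18,11)
−g: flip: (25,-18,11)→(11,18,25)
−g: translate: b→-4 (≡18 mod 22), so (11,18,25)→(11,-4,18)
−g: reduced (well bottom): (11,-4,18) with a≤c, −a<b≤a
flip sign back: reduced form of g is (-11,4,-18)
reduced forms (13, -2, 15) vs (-11, 4, -18) ⇒ inequivalent

no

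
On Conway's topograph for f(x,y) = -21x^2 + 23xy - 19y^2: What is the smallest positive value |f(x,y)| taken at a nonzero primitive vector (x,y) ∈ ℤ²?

translate: b→19 (≡-23 mod 42), so (21,-23,19)→(21,19,17)
flip: (21,19,17)→(17,-19,21)
translate: b→15 (≡-19 mod 34), so (17,-19,21)→(17,15,19)
reduced (well bottom): (17,15,19) with a≤c, −a<b≤a
well minimum |f| = |-17| = 17 (negative-definite)

17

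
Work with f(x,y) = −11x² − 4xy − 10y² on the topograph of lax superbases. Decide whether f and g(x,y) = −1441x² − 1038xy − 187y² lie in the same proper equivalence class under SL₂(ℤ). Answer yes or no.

D₁ = -424, D₂ = -424
f is negative-definite; reduce −f:
−f: flip: (11,4,10)→(10,-4,11)
−f: reduced (well bottom): (10,-4,11) with a≤c, −a<b≤a
flip sign back: reduced form of f is (-10,4,-11)
g is negative-definite; reduce −g:
−g: flip: (1441,1038,187)→(187,-1038,1441)
−g: translate: b→84 (≡-1038 mod 374), so (187,-1038,1441)→(187,84,10)
−g: flip: (187,84,10)→(10,-84,187)
−g: translate: b→-4 (≡-84 mod 20), so (10,-84,187)→(10,-4,11)
−g: reduced (well bottom): (10,-4,11) with a≤c, −a<b≤a
flip sign back: reduced form of g is (-10,4,-11)
reduced forms (-10, 4, -11) vs (-10, 4, -11) ⇒ equivalent

yes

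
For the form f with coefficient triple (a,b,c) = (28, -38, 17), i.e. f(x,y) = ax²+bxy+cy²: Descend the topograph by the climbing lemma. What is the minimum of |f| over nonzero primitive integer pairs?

translate: b→18 (≡-38 mod 56), so (28,-38,17)→(28,18,7)
flip: (28,18,7)→(7,-18,28)
translate: b→-4 (≡-18 mod 14), so (7,-18,28)→(7,-4,17)
reduced (well bottom): (7,-4,17) with a≤c, −a<b≤a
well minimum = a = 7

7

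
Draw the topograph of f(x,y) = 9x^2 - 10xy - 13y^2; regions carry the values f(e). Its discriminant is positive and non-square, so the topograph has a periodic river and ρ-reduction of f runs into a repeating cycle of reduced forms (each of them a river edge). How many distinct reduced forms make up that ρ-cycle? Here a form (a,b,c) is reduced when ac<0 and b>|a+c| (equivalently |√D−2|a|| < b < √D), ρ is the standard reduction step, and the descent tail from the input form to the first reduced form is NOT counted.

D = 568, ⌊√D⌋ = 23
descent: ρ → (-13,10,9)  [lands on river]
river: ρ → (9,8,-14)
river: ρ → (-14,20,3)
river: ρ → (3,22,-7)
river: ρ → (-7,20,6)
river: ρ → (6,16,-13)
ρ-cycle length = 6 (tail of 1 descent step not counted)

6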